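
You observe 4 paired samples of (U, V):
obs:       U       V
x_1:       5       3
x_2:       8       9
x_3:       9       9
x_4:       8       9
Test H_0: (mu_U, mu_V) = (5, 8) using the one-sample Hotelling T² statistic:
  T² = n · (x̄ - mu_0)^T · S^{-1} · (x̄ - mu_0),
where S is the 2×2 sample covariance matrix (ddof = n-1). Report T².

Step 1 — sample mean vector:
  mean(U) = (5 + 8 + 9 + 8) / 4 = 30/4 = 7.5
  mean(V) = (3 + 9 + 9 + 9) / 4 = 30/4 = 7.5
  x̄ = (7.5, 7.5),  deviation x̄ - mu_0 = (7.5, 7.5) - (5, 8) = (2.5, -0.5).

Step 2 — sample covariance matrix, S[i,j] = (1/(n-1)) · Σ_k (x_{k,i} - mean_i) · (x_{k,j} - mean_j), divisor n-1 = 3:
  S[U,U] = ((-2.5)·(-2.5) + (0.5)·(0.5) + (1.5)·(1.5) + (0.5)·(0.5)) / 3 = 9/3 = 3
  S[U,V] = ((-2.5)·(-4.5) + (0.5)·(1.5) + (1.5)·(1.5) + (0.5)·(1.5)) / 3 = 15/3 = 5
  S[V,V] = ((-4.5)·(-4.5) + (1.5)·(1.5) + (1.5)·(1.5) + (1.5)·(1.5)) / 3 = 27/3 = 9
  S = [[3, 5],
 [5, 9]].

Step 3 — invert S. det(S) = 3·9 - (5)² = 2.
  S^{-1} = (1/det) · [[d, -b], [-b, a]] = [[4.5, -2.5],
 [-2.5, 1.5]].

Step 4 — quadratic form (x̄ - mu_0)^T · S^{-1} · (x̄ - mu_0):
  S^{-1} · (x̄ - mu_0) = (12.5, -7),
  (x̄ - mu_0)^T · [...] = (2.5)·(12.5) + (-0.5)·(-7) = 34.75.

Step 5 — scale by n: T² = 4 · 34.75 = 139.

T² ≈ 139


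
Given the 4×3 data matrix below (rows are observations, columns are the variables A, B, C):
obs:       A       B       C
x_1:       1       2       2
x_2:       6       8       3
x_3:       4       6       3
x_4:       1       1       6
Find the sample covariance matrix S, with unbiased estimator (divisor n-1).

Step 1 — column means:
  mean(A) = (1 + 6 + 4 + 1) / 4 = 12/4 = 3
  mean(B) = (2 + 8 + 6 + 1) / 4 = 17/4 = 4.25
  mean(C) = (2 + 3 + 3 + 6) / 4 = 14/4 = 3.5

Step 2 — sample covariance S[i,j] = (1/(n-1)) · Σ_k (x_{k,i} - mean_i) · (x_{k,j} - mean_j), with n-1 = 3.
  S[A,A] = ((-2)·(-2) + (3)·(3) + (1)·(1) + (-2)·(-2)) / 3 = 18/3 = 6
  S[A,B] = ((-2)·(-2.25) + (3)·(3.75) + (1)·(1.75) + (-2)·(-3.25)) / 3 = 24/3 = 8
  S[A,C] = ((-2)·(-1.5) + (3)·(-0.5) + (1)·(-0.5) + (-2)·(2.5)) / 3 = -4/3 = -1.3333
  S[B,B] = ((-2.25)·(-2.25) + (3.75)·(3.75) + (1.75)·(1.75) + (-3.25)·(-3.25)) / 3 = 32.75/3 = 10.9167
  S[B,C] = ((-2.25)·(-1.5) + (3.75)·(-0.5) + (1.75)·(-0.5) + (-3.25)·(2.5)) / 3 = -7.5/3 = -2.5
  S[C,C] = ((-1.5)·(-1.5) + (-0.5)·(-0.5) + (-0.5)·(-0.5) + (2.5)·(2.5)) / 3 = 9/3 = 3

S is symmetric (S[j,i] = S[i,j]). Assembling:

S = [[6, 8, -1.3333],
 [8, 10.9167, -2.5],
 [-1.3333, -2.5, 3]]


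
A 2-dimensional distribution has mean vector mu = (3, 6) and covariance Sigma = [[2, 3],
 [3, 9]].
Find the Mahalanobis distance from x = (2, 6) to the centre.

Step 1 — centre the observation: (x - mu) = (-1, 0).

Step 2 — invert Sigma. det(Sigma) = 2·9 - (3)² = 9.
  Sigma^{-1} = (1/det) · [[d, -b], [-b, a]] = [[1, -0.3333],
 [-0.3333, 0.2222]].

Step 3 — form the quadratic (x - mu)^T · Sigma^{-1} · (x - mu):
  Sigma^{-1} · (x - mu) = (-1, 0.3333).
  (x - mu)^T · [Sigma^{-1} · (x - mu)] = (-1)·(-1) + (0)·(0.3333) = 1.

Step 4 — take square root: d = √(1) ≈ 1.

d(x, mu) = √(1) ≈ 1


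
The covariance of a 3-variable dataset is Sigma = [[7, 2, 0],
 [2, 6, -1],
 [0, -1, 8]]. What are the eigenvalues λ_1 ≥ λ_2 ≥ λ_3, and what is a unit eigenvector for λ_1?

Step 1 — characteristic polynomial p(λ) = det(λI - Sigma) = λ³ - tr·λ² + c_1·λ - det, where tr = trace, c_1 = sum of the principal 2×2 minors, det = det(Sigma):
  tr = 7 + 6 + 8 = 21,
  c_1 = (7·6 - (2)²) + (7·8 - (0)²) + (6·8 - (-1)²) = 38 + 56 + 47 = 141,
  det = 7·(6·8 - (-1)²) - (2)·((2)·8 - (-1)·(0)) + (0)·((2)·(-1) - 6·(0)) = 7·(47) - (2)·(16) + (0)·(-2) = 297.
  So p(λ) = λ³ - 21λ² + 141λ - 297.
Step 2 — look for an integer root (rational root theorem: any rational root is an integer divisor of 297). Testing λ = 9:
  p(9) = 729 - 1701 + 1269 - 297 = 0  ✓
  Dividing out (λ - 9): p(λ) = (λ - 9)(λ² - 12λ + 33).
Step 3 — remaining eigenvalues from the quadratic λ² - 12λ + 33 = 0:
  Δ = 12² - 4·33 = 144 - 132 = 12,  λ = (12 ± √12)/2 = (12 ± 3.4641)/2 ≈ 7.7321 or 4.2679.
  Sorted: λ_1 = 9,  λ_2 = 7.7321,  λ_3 = 4.2679  (check: sum = 21 = tr ✓).

Step 4 — unit eigenvector for λ_1 = 9: v spans the null space of (Sigma - λ_1 I), whose rows are
  r_1 = (-2, 2, 0),  r_2 = (2, -3, -1),  r_3 = (0, -1, -1).
  v is orthogonal to every row, so take v ∝ r_1 × r_2 = ((2)·(-1) - (0)·(-3), (0)·(2) - (-2)·(-1), (-2)·(-3) - (2)·(2)) = (-2, -2, 2).
  Rescale (divide by 2; multiply by -1 so the first nonzero entry is positive): u = (1, 1, -1).
  ||u|| = √((1)² + (1)² + (-1)²) = √(3) ≈ 1.7321,  v_1 = u/||u|| ≈ (0.5774, 0.5774, -0.5774) (||v_1|| = 1).

λ_1 = 9,  λ_2 = 7.7321,  λ_3 = 4.2679;  v_1 ≈ (0.5774, 0.5774, -0.5774)


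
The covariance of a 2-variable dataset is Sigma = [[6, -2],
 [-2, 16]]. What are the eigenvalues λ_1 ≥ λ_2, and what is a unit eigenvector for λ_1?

Step 1 — characteristic polynomial of 2×2 Sigma:
  det(Sigma - λI) = λ² - trace · λ + det = 0.
  trace = 6 + 16 = 22, det = 6·16 - (-2)² = 92.
Step 2 — discriminant:
  Δ = trace² - 4·det = 484 - 368 = 116.
Step 3 — eigenvalues:
  λ = (trace ± √Δ)/2 = (22 ± 10.7703)/2,
  λ_1 = 16.3852,  λ_2 = 5.6148.

Step 4 — unit eigenvector for λ_1: solve (Sigma - λ_1 I)v = 0. First row:
  (6 - 16.3852)·v_x + (-2)·v_y = 0, i.e. (-10.3852)·v_x + (-2)·v_y = 0,
  so v ∝ (b, λ_1 - a) = (-2, 10.3852); multiply by -1 so the first entry is positive: u = (2, -10.3852).
  ||u|| = √((2)² + (-10.3852)²) = √(111.8516) ≈ 10.576,
  v_1 = u/||u|| ≈ (0.1891, -0.982) (||v_1|| = 1).

λ_1 = 16.3852,  λ_2 = 5.6148;  v_1 ≈ (0.1891, -0.982)


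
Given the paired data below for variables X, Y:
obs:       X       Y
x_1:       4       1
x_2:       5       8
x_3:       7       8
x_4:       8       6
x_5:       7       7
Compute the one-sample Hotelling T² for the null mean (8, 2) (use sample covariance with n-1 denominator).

Step 1 — sample mean vector:
  mean(X) = (4 + 5 + 7 + 8 + 7) / 5 = 31/5 = 6.2
  mean(Y) = (1 + 8 + 8 + 6 + 7) / 5 = 30/5 = 6
  x̄ = (6.2, 6),  deviation x̄ - mu_0 = (6.2, 6) - (8, 2) = (-1.8, 4).

Step 2 — sample covariance matrix, S[i,j] = (1/(n-1)) · Σ_k (x_{k,i} - mean_i) · (x_{k,j} - mean_j), divisor n-1 = 4:
  S[X,X] = ((-2.2)·(-2.2) + (-1.2)·(-1.2) + (0.8)·(0.8) + (1.8)·(1.8) + (0.8)·(0.8)) / 4 = 10.8/4 = 2.7
  S[X,Y] = ((-2.2)·(-5) + (-1.2)·(2) + (0.8)·(2) + (1.8)·(0) + (0.8)·(1)) / 4 = 11/4 = 2.75
  S[Y,Y] = ((-5)·(-5) + (2)·(2) + (2)·(2) + (0)·(0) + (1)·(1)) / 4 = 34/4 = 8.5
  S = [[2.7, 2.75],
 [2.75, 8.5]].

Step 3 — invert S. det(S) = 2.7·8.5 - (2.75)² = 15.3875.
  S^{-1} = (1/det) · [[d, -b], [-b, a]] = [[0.5524, -0.1787],
 [-0.1787, 0.1755]].

Step 4 — quadratic form (x̄ - mu_0)^T · S^{-1} · (x̄ - mu_0):
  S^{-1} · (x̄ - mu_0) = (-1.7092, 1.0236),
  (x̄ - mu_0)^T · [...] = (-1.8)·(-1.7092) + (4)·(1.0236) = 7.1708.

Step 5 — scale by n: T² = 5 · 7.1708 = 35.8538.

T² ≈ 35.8538


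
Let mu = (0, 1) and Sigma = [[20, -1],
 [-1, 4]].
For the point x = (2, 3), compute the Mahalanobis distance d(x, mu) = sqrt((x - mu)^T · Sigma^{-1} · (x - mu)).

Step 1 — centre the observation: (x - mu) = (2, 2).

Step 2 — invert Sigma. det(Sigma) = 20·4 - (-1)² = 79.
  Sigma^{-1} = (1/det) · [[d, -b], [-b, a]] = [[0.0506, 0.0127],
 [0.0127, 0.2532]].

Step 3 — form the quadratic (x - mu)^T · Sigma^{-1} · (x - mu):
  Sigma^{-1} · (x - mu) = (0.1266, 0.5316).
  (x - mu)^T · [Sigma^{-1} · (x - mu)] = (2)·(0.1266) + (2)·(0.5316) = 1.3165.

Step 4 — take square root: d = √(1.3165) ≈ 1.1474.

d(x, mu) = √(1.3165) ≈ 1.1474


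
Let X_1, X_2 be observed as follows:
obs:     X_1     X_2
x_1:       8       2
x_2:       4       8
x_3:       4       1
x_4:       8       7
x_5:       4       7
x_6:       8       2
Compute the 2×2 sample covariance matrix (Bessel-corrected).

Step 1 — column means:
  mean(X_1) = (8 + 4 + 4 + 8 + 4 + 8) / 6 = 36/6 = 6
  mean(X_2) = (2 + 8 + 1 + 7 + 7 + 2) / 6 = 27/6 = 4.5

Step 2 — sample covariance S[i,j] = (1/(n-1)) · Σ_k (x_{k,i} - mean_i) · (x_{k,j} - mean_j), with n-1 = 5.
  S[X_1,X_1] = ((2)·(2) + (-2)·(-2) + (-2)·(-2) + (2)·(2) + (-2)·(-2) + (2)·(2)) / 5 = 24/5 = 4.8
  S[X_1,X_2] = ((2)·(-2.5) + (-2)·(3.5) + (-2)·(-3.5) + (2)·(2.5) + (-2)·(2.5) + (2)·(-2.5)) / 5 = -10/5 = -2
  S[X_2,X_2] = ((-2.5)·(-2.5) + (3.5)·(3.5) + (-3.5)·(-3.5) + (2.5)·(2.5) + (2.5)·(2.5) + (-2.5)·(-2.5)) / 5 = 49.5/5 = 9.9

S is symmetric (S[j,i] = S[i,j]). Assembling:

S = [[4.8, -2],
 [-2, 9.9]]


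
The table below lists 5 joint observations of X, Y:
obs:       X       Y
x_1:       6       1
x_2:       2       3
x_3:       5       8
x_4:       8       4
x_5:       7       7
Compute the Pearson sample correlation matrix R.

Step 1 — column means:
  mean(X) = (6 + 2 + 5 + 8 + 7) / 5 = 28/5 = 5.6
  mean(Y) = (1 + 3 + 8 + 4 + 7) / 5 = 23/5 = 4.6

Step 2 — sample variances and covariances s[i,j] = (1/(n-1)) · Σ_k (x_{k,i} - mean_i) · (x_{k,j} - mean_j), with n-1 = 4:
  s[X,X] = ((0.4)·(0.4) + (-3.6)·(-3.6) + (-0.6)·(-0.6) + (2.4)·(2.4) + (1.4)·(1.4)) / 4 = 21.2/4 = 5.3
  s[X,Y] = ((0.4)·(-3.6) + (-3.6)·(-1.6) + (-0.6)·(3.4) + (2.4)·(-0.6) + (1.4)·(2.4)) / 4 = 4.2/4 = 1.05
  s[Y,Y] = ((-3.6)·(-3.6) + (-1.6)·(-1.6) + (3.4)·(3.4) + (-0.6)·(-0.6) + (2.4)·(2.4)) / 4 = 33.2/4 = 8.3
  Sample standard deviations s_i = √(s[i,i]):
  s(X) = √(5.3) = 2.3022
  s(Y) = √(8.3) = 2.881

Step 3 — r_{ij} = s_{ij} / (s_i · s_j):
  r[X,X] = 1 (diagonal).
  r[X,Y] = 1.05 / (2.3022 · 2.881) = 1.05 / 6.6325 = 0.1583
  r[Y,Y] = 1 (diagonal).

R is symmetric with unit diagonal. Assembling:

R = [[1, 0.1583],
 [0.1583, 1]]


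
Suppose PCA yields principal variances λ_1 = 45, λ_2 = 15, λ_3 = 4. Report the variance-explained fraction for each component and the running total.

Step 1 — total variance = trace(Sigma) = Σ λ_i = 45 + 15 + 4 = 64.

Step 2 — fraction explained by component i = λ_i / Σ λ:
  PC1: 45/64 = 0.7031
  PC2: 15/64 = 0.2344
  PC3: 4/64 = 0.0625

Step 3 — cumulative fraction after k components = (λ_1 + ... + λ_k) / Σ λ:
  k = 1: 45/64 = 0.7031
  k = 2: (45 + 15)/64 = 60/64 = 0.9375
  k = 3: (45 + 15 + 4)/64 = 64/64 = 1

Summary (fraction, with percent):

explained: PC1 0.7031 (70.31%), PC2 0.2344 (23.44%), PC3 0.0625 (6.25%);  cumulative: 0.7031, 0.9375, 1


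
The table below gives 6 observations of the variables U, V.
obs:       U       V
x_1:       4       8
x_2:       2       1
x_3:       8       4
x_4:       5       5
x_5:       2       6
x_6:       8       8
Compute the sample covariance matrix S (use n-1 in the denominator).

Step 1 — column means:
  mean(U) = (4 + 2 + 8 + 5 + 2 + 8) / 6 = 29/6 = 4.8333
  mean(V) = (8 + 1 + 4 + 5 + 6 + 8) / 6 = 32/6 = 5.3333

Step 2 — sample covariance S[i,j] = (1/(n-1)) · Σ_k (x_{k,i} - mean_i) · (x_{k,j} - mean_j), with n-1 = 5.
  S[U,U] = ((-0.8333)·(-0.8333) + (-2.8333)·(-2.8333) + (3.1667)·(3.1667) + (0.1667)·(0.1667) + (-2.8333)·(-2.8333) + (3.1667)·(3.1667)) / 5 = 36.8333/5 = 7.3667
  S[U,V] = ((-0.8333)·(2.6667) + (-2.8333)·(-4.3333) + (3.1667)·(-1.3333) + (0.1667)·(-0.3333) + (-2.8333)·(0.6667) + (3.1667)·(2.6667)) / 5 = 12.3333/5 = 2.4667
  S[V,V] = ((2.6667)·(2.6667) + (-4.3333)·(-4.3333) + (-1.3333)·(-1.3333) + (-0.3333)·(-0.3333) + (0.6667)·(0.6667) + (2.6667)·(2.6667)) / 5 = 35.3333/5 = 7.0667

S is symmetric (S[j,i] = S[i,j]). Assembling:

S = [[7.3667, 2.4667],
 [2.4667, 7.0667]]


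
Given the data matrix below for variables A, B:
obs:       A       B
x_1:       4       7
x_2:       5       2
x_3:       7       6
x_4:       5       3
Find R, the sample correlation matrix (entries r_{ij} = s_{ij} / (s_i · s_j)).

Step 1 — column means:
  mean(A) = (4 + 5 + 7 + 5) / 4 = 21/4 = 5.25
  mean(B) = (7 + 2 + 6 + 3) / 4 = 18/4 = 4.5

Step 2 — sample variances and covariances s[i,j] = (1/(n-1)) · Σ_k (x_{k,i} - mean_i) · (x_{k,j} - mean_j), with n-1 = 3:
  s[A,A] = ((-1.25)·(-1.25) + (-0.25)·(-0.25) + (1.75)·(1.75) + (-0.25)·(-0.25)) / 3 = 4.75/3 = 1.5833
  s[A,B] = ((-1.25)·(2.5) + (-0.25)·(-2.5) + (1.75)·(1.5) + (-0.25)·(-1.5)) / 3 = 0.5/3 = 0.1667
  s[B,B] = ((2.5)·(2.5) + (-2.5)·(-2.5) + (1.5)·(1.5) + (-1.5)·(-1.5)) / 3 = 17/3 = 5.6667
  Sample standard deviations s_i = √(s[i,i]):
  s(A) = √(1.5833) = 1.2583
  s(B) = √(5.6667) = 2.3805

Step 3 — r_{ij} = s_{ij} / (s_i · s_j):
  r[A,A] = 1 (diagonal).
  r[A,B] = 0.1667 / (1.2583 · 2.3805) = 0.1667 / 2.9954 = 0.0556
  r[B,B] = 1 (diagonal).

R is symmetric with unit diagonal. Assembling:

R = [[1, 0.0556],
 [0.0556, 1]]


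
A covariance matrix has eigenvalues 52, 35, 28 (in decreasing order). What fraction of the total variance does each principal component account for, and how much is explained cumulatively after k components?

Step 1 — total variance = trace(Sigma) = Σ λ_i = 52 + 35 + 28 = 115.

Step 2 — fraction explained by component i = λ_i / Σ λ:
  PC1: 52/115 = 0.4522
  PC2: 35/115 = 0.3043
  PC3: 28/115 = 0.2435

Step 3 — cumulative fraction after k components = (λ_1 + ... + λ_k) / Σ λ:
  k = 1: 52/115 = 0.4522
  k = 2: (52 + 35)/115 = 87/115 = 0.7565
  k = 3: (52 + 35 + 28)/115 = 115/115 = 1

Summary (fraction, with percent):

explained: PC1 0.4522 (45.22%), PC2 0.3043 (30.43%), PC3 0.2435 (24.35%);  cumulative: 0.4522, 0.7565, 1


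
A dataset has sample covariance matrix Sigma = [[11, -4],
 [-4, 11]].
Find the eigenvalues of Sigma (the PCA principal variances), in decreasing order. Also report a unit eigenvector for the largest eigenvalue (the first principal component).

Step 1 — characteristic polynomial of 2×2 Sigma:
  det(Sigma - λI) = λ² - trace · λ + det = 0.
  trace = 11 + 11 = 22, det = 11·11 - (-4)² = 105.
Step 2 — discriminant:
  Δ = trace² - 4·det = 484 - 420 = 64.
Step 3 — eigenvalues:
  λ = (trace ± √Δ)/2 = (22 ± 8)/2,
  λ_1 = 15,  λ_2 = 7.

Step 4 — unit eigenvector for λ_1: solve (Sigma - λ_1 I)v = 0. First row:
  (11 - 15)·v_x + (-4)·v_y = 0, i.e. (-4)·v_x + (-4)·v_y = 0,
  so v ∝ (b, λ_1 - a) = (-4, 4); multiply by -1 so the first entry is positive: u = (4, -4).
  ||u|| = √((4)² + (-4)²) = √(32) ≈ 5.6569,
  v_1 = u/||u|| ≈ (0.7071, -0.7071) (||v_1|| = 1).

λ_1 = 15,  λ_2 = 7;  v_1 ≈ (0.7071, -0.7071)


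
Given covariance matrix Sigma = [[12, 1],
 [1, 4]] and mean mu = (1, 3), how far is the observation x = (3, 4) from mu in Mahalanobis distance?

Step 1 — centre the observation: (x - mu) = (2, 1).

Step 2 — invert Sigma. det(Sigma) = 12·4 - (1)² = 47.
  Sigma^{-1} = (1/det) · [[d, -b], [-b, a]] = [[0.0851, -0.0213],
 [-0.0213, 0.2553]].

Step 3 — form the quadratic (x - mu)^T · Sigma^{-1} · (x - mu):
  Sigma^{-1} · (x - mu) = (0.1489, 0.2128).
  (x - mu)^T · [Sigma^{-1} · (x - mu)] = (2)·(0.1489) + (1)·(0.2128) = 0.5106.

Step 4 — take square root: d = √(0.5106) ≈ 0.7146.

d(x, mu) = √(0.5106) ≈ 0.7146


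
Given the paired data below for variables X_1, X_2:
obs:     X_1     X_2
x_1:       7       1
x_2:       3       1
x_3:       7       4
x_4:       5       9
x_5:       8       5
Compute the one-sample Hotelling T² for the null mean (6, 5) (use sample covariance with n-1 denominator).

Step 1 — sample mean vector:
  mean(X_1) = (7 + 3 + 7 + 5 + 8) / 5 = 30/5 = 6
  mean(X_2) = (1 + 1 + 4 + 9 + 5) / 5 = 20/5 = 4
  x̄ = (6, 4),  deviation x̄ - mu_0 = (6, 4) - (6, 5) = (0, -1).

Step 2 — sample covariance matrix, S[i,j] = (1/(n-1)) · Σ_k (x_{k,i} - mean_i) · (x_{k,j} - mean_j), divisor n-1 = 4:
  S[X_1,X_1] = ((1)·(1) + (-3)·(-3) + (1)·(1) + (-1)·(-1) + (2)·(2)) / 4 = 16/4 = 4
  S[X_1,X_2] = ((1)·(-3) + (-3)·(-3) + (1)·(0) + (-1)·(5) + (2)·(1)) / 4 = 3/4 = 0.75
  S[X_2,X_2] = ((-3)·(-3) + (-3)·(-3) + (0)·(0) + (5)·(5) + (1)·(1)) / 4 = 44/4 = 11
  S = [[4, 0.75],
 [0.75, 11]].

Step 3 — invert S. det(S) = 4·11 - (0.75)² = 43.4375.
  S^{-1} = (1/det) · [[d, -b], [-b, a]] = [[0.2532, -0.0173],
 [-0.0173, 0.0921]].

Step 4 — quadratic form (x̄ - mu_0)^T · S^{-1} · (x̄ - mu_0):
  S^{-1} · (x̄ - mu_0) = (0.0173, -0.0921),
  (x̄ - mu_0)^T · [...] = (0)·(0.0173) + (-1)·(-0.0921) = 0.0921.

Step 5 — scale by n: T² = 5 · 0.0921 = 0.4604.

T² ≈ 0.4604


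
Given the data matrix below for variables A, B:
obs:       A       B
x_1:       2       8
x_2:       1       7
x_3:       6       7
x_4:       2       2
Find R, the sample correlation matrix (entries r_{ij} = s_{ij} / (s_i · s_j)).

Step 1 — column means:
  mean(A) = (2 + 1 + 6 + 2) / 4 = 11/4 = 2.75
  mean(B) = (8 + 7 + 7 + 2) / 4 = 24/4 = 6

Step 2 — sample variances and covariances s[i,j] = (1/(n-1)) · Σ_k (x_{k,i} - mean_i) · (x_{k,j} - mean_j), with n-1 = 3:
  s[A,A] = ((-0.75)·(-0.75) + (-1.75)·(-1.75) + (3.25)·(3.25) + (-0.75)·(-0.75)) / 3 = 14.75/3 = 4.9167
  s[A,B] = ((-0.75)·(2) + (-1.75)·(1) + (3.25)·(1) + (-0.75)·(-4)) / 3 = 3/3 = 1
  s[B,B] = ((2)·(2) + (1)·(1) + (1)·(1) + (-4)·(-4)) / 3 = 22/3 = 7.3333
  Sample standard deviations s_i = √(s[i,i]):
  s(A) = √(4.9167) = 2.2174
  s(B) = √(7.3333) = 2.708

Step 3 — r_{ij} = s_{ij} / (s_i · s_j):
  r[A,A] = 1 (diagonal).
  r[A,B] = 1 / (2.2174 · 2.708) = 1 / 6.0046 = 0.1665
  r[B,B] = 1 (diagonal).

R is symmetric with unit diagonal. Assembling:

R = [[1, 0.1665],
 [0.1665, 1]]


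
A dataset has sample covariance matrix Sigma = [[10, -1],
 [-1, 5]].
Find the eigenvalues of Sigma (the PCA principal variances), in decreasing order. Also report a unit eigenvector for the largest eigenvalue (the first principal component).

Step 1 — characteristic polynomial of 2×2 Sigma:
  det(Sigma - λI) = λ² - trace · λ + det = 0.
  trace = 10 + 5 = 15, det = 10·5 - (-1)² = 49.
Step 2 — discriminant:
  Δ = trace² - 4·det = 225 - 196 = 29.
Step 3 — eigenvalues:
  λ = (trace ± √Δ)/2 = (15 ± 5.3852)/2,
  λ_1 = 10.1926,  λ_2 = 4.8074.

Step 4 — unit eigenvector for λ_1: solve (Sigma - λ_1 I)v = 0. First row:
  (10 - 10.1926)·v_x + (-1)·v_y = 0, i.e. (-0.1926)·v_x + (-1)·v_y = 0,
  so v ∝ (b, λ_1 - a) = (-1, 0.1926); multiply by -1 so the first entry is positive: u = (1, -0.1926).
  ||u|| = √((1)² + (-0.1926)²) = √(1.0371) ≈ 1.0184,
  v_1 = u/||u|| ≈ (0.982, -0.1891) (||v_1|| = 1).

λ_1 = 10.1926,  λ_2 = 4.8074;  v_1 ≈ (0.982, -0.1891)


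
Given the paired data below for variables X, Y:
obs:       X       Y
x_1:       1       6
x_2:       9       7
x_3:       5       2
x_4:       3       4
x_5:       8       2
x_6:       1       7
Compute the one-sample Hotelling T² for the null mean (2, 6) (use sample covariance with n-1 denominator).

Step 1 — sample mean vector:
  mean(X) = (1 + 9 + 5 + 3 + 8 + 1) / 6 = 27/6 = 4.5
  mean(Y) = (6 + 7 + 2 + 4 + 2 + 7) / 6 = 28/6 = 4.6667
  x̄ = (4.5, 4.6667),  deviation x̄ - mu_0 = (4.5, 4.6667) - (2, 6) = (2.5, -1.3333).

Step 2 — sample covariance matrix, S[i,j] = (1/(n-1)) · Σ_k (x_{k,i} - mean_i) · (x_{k,j} - mean_j), divisor n-1 = 5:
  S[X,X] = ((-3.5)·(-3.5) + (4.5)·(4.5) + (0.5)·(0.5) + (-1.5)·(-1.5) + (3.5)·(3.5) + (-3.5)·(-3.5)) / 5 = 59.5/5 = 11.9
  S[X,Y] = ((-3.5)·(1.3333) + (4.5)·(2.3333) + (0.5)·(-2.6667) + (-1.5)·(-0.6667) + (3.5)·(-2.6667) + (-3.5)·(2.3333)) / 5 = -12/5 = -2.4
  S[Y,Y] = ((1.3333)·(1.3333) + (2.3333)·(2.3333) + (-2.6667)·(-2.6667) + (-0.6667)·(-0.6667) + (-2.6667)·(-2.6667) + (2.3333)·(2.3333)) / 5 = 27.3333/5 = 5.4667
  S = [[11.9, -2.4],
 [-2.4, 5.4667]].

Step 3 — invert S. det(S) = 11.9·5.4667 - (-2.4)² = 59.2933.
  S^{-1} = (1/det) · [[d, -b], [-b, a]] = [[0.0922, 0.0405],
 [0.0405, 0.2007]].

Step 4 — quadratic form (x̄ - mu_0)^T · S^{-1} · (x̄ - mu_0):
  S^{-1} · (x̄ - mu_0) = (0.1765, -0.1664),
  (x̄ - mu_0)^T · [...] = (2.5)·(0.1765) + (-1.3333)·(-0.1664) = 0.6632.

Step 5 — scale by n: T² = 6 · 0.6632 = 3.9791.

T² ≈ 3.9791


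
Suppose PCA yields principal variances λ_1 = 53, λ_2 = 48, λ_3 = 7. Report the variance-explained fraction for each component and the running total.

Step 1 — total variance = trace(Sigma) = Σ λ_i = 53 + 48 + 7 = 108.

Step 2 — fraction explained by component i = λ_i / Σ λ:
  PC1: 53/108 = 0.4907
  PC2: 48/108 = 0.4444
  PC3: 7/108 = 0.0648

Step 3 — cumulative fraction after k components = (λ_1 + ... + λ_k) / Σ λ:
  k = 1: 53/108 = 0.4907
  k = 2: (53 + 48)/108 = 101/108 = 0.9352
  k = 3: (53 + 48 + 7)/108 = 108/108 = 1

Summary (fraction, with percent):

explained: PC1 0.4907 (49.07%), PC2 0.4444 (44.44%), PC3 0.0648 (6.48%);  cumulative: 0.4907, 0.9352, 1


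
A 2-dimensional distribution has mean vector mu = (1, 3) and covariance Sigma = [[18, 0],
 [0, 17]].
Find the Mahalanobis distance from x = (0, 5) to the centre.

Step 1 — centre the observation: (x - mu) = (-1, 2).

Step 2 — invert Sigma. det(Sigma) = 18·17 - (0)² = 306.
  Sigma^{-1} = (1/det) · [[d, -b], [-b, a]] = [[0.0556, 0],
 [0, 0.0588]].

Step 3 — form the quadratic (x - mu)^T · Sigma^{-1} · (x - mu):
  Sigma^{-1} · (x - mu) = (-0.0556, 0.1176).
  (x - mu)^T · [Sigma^{-1} · (x - mu)] = (-1)·(-0.0556) + (2)·(0.1176) = 0.2908.

Step 4 — take square root: d = √(0.2908) ≈ 0.5393.

d(x, mu) = √(0.2908) ≈ 0.5393


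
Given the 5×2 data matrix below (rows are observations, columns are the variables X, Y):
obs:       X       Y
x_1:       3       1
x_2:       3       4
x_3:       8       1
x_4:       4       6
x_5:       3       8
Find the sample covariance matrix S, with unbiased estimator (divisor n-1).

Step 1 — column means:
  mean(X) = (3 + 3 + 8 + 4 + 3) / 5 = 21/5 = 4.2
  mean(Y) = (1 + 4 + 1 + 6 + 8) / 5 = 20/5 = 4

Step 2 — sample covariance S[i,j] = (1/(n-1)) · Σ_k (x_{k,i} - mean_i) · (x_{k,j} - mean_j), with n-1 = 4.
  S[X,X] = ((-1.2)·(-1.2) + (-1.2)·(-1.2) + (3.8)·(3.8) + (-0.2)·(-0.2) + (-1.2)·(-1.2)) / 4 = 18.8/4 = 4.7
  S[X,Y] = ((-1.2)·(-3) + (-1.2)·(0) + (3.8)·(-3) + (-0.2)·(2) + (-1.2)·(4)) / 4 = -13/4 = -3.25
  S[Y,Y] = ((-3)·(-3) + (0)·(0) + (-3)·(-3) + (2)·(2) + (4)·(4)) / 4 = 38/4 = 9.5

S is symmetric (S[j,i] = S[i,j]). Assembling:

S = [[4.7, -3.25],
 [-3.25, 9.5]]


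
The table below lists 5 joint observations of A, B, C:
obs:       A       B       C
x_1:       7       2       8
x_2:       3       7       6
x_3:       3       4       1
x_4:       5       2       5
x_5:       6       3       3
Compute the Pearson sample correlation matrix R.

Step 1 — column means:
  mean(A) = (7 + 3 + 3 + 5 + 6) / 5 = 24/5 = 4.8
  mean(B) = (2 + 7 + 4 + 2 + 3) / 5 = 18/5 = 3.6
  mean(C) = (8 + 6 + 1 + 5 + 3) / 5 = 23/5 = 4.6

Step 2 — sample variances and covariances s[i,j] = (1/(n-1)) · Σ_k (x_{k,i} - mean_i) · (x_{k,j} - mean_j), with n-1 = 4:
  s[A,A] = ((2.2)·(2.2) + (-1.8)·(-1.8) + (-1.8)·(-1.8) + (0.2)·(0.2) + (1.2)·(1.2)) / 4 = 12.8/4 = 3.2
  s[A,B] = ((2.2)·(-1.6) + (-1.8)·(3.4) + (-1.8)·(0.4) + (0.2)·(-1.6) + (1.2)·(-0.6)) / 4 = -11.4/4 = -2.85
  s[A,C] = ((2.2)·(3.4) + (-1.8)·(1.4) + (-1.8)·(-3.6) + (0.2)·(0.4) + (1.2)·(-1.6)) / 4 = 9.6/4 = 2.4
  s[B,B] = ((-1.6)·(-1.6) + (3.4)·(3.4) + (0.4)·(0.4) + (-1.6)·(-1.6) + (-0.6)·(-0.6)) / 4 = 17.2/4 = 4.3
  s[B,C] = ((-1.6)·(3.4) + (3.4)·(1.4) + (0.4)·(-3.6) + (-1.6)·(0.4) + (-0.6)·(-1.6)) / 4 = -1.8/4 = -0.45
  s[C,C] = ((3.4)·(3.4) + (1.4)·(1.4) + (-3.6)·(-3.6) + (0.4)·(0.4) + (-1.6)·(-1.6)) / 4 = 29.2/4 = 7.3
  Sample standard deviations s_i = √(s[i,i]):
  s(A) = √(3.2) = 1.7889
  s(B) = √(4.3) = 2.0736
  s(C) = √(7.3) = 2.7019

Step 3 — r_{ij} = s_{ij} / (s_i · s_j):
  r[A,A] = 1 (diagonal).
  r[A,B] = -2.85 / (1.7889 · 2.0736) = -2.85 / 3.7094 = -0.7683
  r[A,C] = 2.4 / (1.7889 · 2.7019) = 2.4 / 4.8332 = 0.4966
  r[B,B] = 1 (diagonal).
  r[B,C] = -0.45 / (2.0736 · 2.7019) = -0.45 / 5.6027 = -0.0803
  r[C,C] = 1 (diagonal).

R is symmetric with unit diagonal. Assembling:

R = [[1, -0.7683, 0.4966],
 [-0.7683, 1, -0.0803],
 [0.4966, -0.0803, 1]]


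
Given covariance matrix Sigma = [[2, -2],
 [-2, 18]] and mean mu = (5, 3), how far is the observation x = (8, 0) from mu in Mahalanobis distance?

Step 1 — centre the observation: (x - mu) = (3, -3).

Step 2 — invert Sigma. det(Sigma) = 2·18 - (-2)² = 32.
  Sigma^{-1} = (1/det) · [[d, -b], [-b, a]] = [[0.5625, 0.0625],
 [0.0625, 0.0625]].

Step 3 — form the quadratic (x - mu)^T · Sigma^{-1} · (x - mu):
  Sigma^{-1} · (x - mu) = (1.5, 0).
  (x - mu)^T · [Sigma^{-1} · (x - mu)] = (3)·(1.5) + (-3)·(0) = 4.5.

Step 4 — take square root: d = √(4.5) ≈ 2.1213.

d(x, mu) = √(4.5) ≈ 2.1213


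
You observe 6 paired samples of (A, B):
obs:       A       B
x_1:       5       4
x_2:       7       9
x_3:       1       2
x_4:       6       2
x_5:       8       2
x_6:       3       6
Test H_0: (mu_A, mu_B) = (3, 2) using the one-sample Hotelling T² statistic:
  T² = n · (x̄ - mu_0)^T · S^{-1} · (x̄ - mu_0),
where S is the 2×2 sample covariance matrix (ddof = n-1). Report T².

Step 1 — sample mean vector:
  mean(A) = (5 + 7 + 1 + 6 + 8 + 3) / 6 = 30/6 = 5
  mean(B) = (4 + 9 + 2 + 2 + 2 + 6) / 6 = 25/6 = 4.1667
  x̄ = (5, 4.1667),  deviation x̄ - mu_0 = (5, 4.1667) - (3, 2) = (2, 2.1667).

Step 2 — sample covariance matrix, S[i,j] = (1/(n-1)) · Σ_k (x_{k,i} - mean_i) · (x_{k,j} - mean_j), divisor n-1 = 5:
  S[A,A] = ((0)·(0) + (2)·(2) + (-4)·(-4) + (1)·(1) + (3)·(3) + (-2)·(-2)) / 5 = 34/5 = 6.8
  S[A,B] = ((0)·(-0.1667) + (2)·(4.8333) + (-4)·(-2.1667) + (1)·(-2.1667) + (3)·(-2.1667) + (-2)·(1.8333)) / 5 = 6/5 = 1.2
  S[B,B] = ((-0.1667)·(-0.1667) + (4.8333)·(4.8333) + (-2.1667)·(-2.1667) + (-2.1667)·(-2.1667) + (-2.1667)·(-2.1667) + (1.8333)·(1.8333)) / 5 = 40.8333/5 = 8.1667
  S = [[6.8, 1.2],
 [1.2, 8.1667]].

Step 3 — invert S. det(S) = 6.8·8.1667 - (1.2)² = 54.0933.
  S^{-1} = (1/det) · [[d, -b], [-b, a]] = [[0.151, -0.0222],
 [-0.0222, 0.1257]].

Step 4 — quadratic form (x̄ - mu_0)^T · S^{-1} · (x̄ - mu_0):
  S^{-1} · (x̄ - mu_0) = (0.2539, 0.228),
  (x̄ - mu_0)^T · [...] = (2)·(0.2539) + (2.1667)·(0.228) = 1.0018.

Step 5 — scale by n: T² = 6 · 1.0018 = 6.0106.

T² ≈ 6.0106


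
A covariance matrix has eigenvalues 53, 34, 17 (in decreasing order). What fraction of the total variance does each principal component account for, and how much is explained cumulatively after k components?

Step 1 — total variance = trace(Sigma) = Σ λ_i = 53 + 34 + 17 = 104.

Step 2 — fraction explained by component i = λ_i / Σ λ:
  PC1: 53/104 = 0.5096
  PC2: 34/104 = 0.3269
  PC3: 17/104 = 0.1635

Step 3 — cumulative fraction after k components = (λ_1 + ... + λ_k) / Σ λ:
  k = 1: 53/104 = 0.5096
  k = 2: (53 + 34)/104 = 87/104 = 0.8365
  k = 3: (53 + 34 + 17)/104 = 104/104 = 1

Summary (fraction, with percent):

explained: PC1 0.5096 (50.96%), PC2 0.3269 (32.69%), PC3 0.1635 (16.35%);  cumulative: 0.5096, 0.8365, 1


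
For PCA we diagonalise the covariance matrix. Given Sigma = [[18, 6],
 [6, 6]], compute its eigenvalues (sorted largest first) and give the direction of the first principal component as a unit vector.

Step 1 — characteristic polynomial of 2×2 Sigma:
  det(Sigma - λI) = λ² - trace · λ + det = 0.
  trace = 18 + 6 = 24, det = 18·6 - (6)² = 72.
Step 2 — discriminant:
  Δ = trace² - 4·det = 576 - 288 = 288.
Step 3 — eigenvalues:
  λ = (trace ± √Δ)/2 = (24 ± 16.9706)/2,
  λ_1 = 20.4853,  λ_2 = 3.5147.

Step 4 — unit eigenvector for λ_1: solve (Sigma - λ_1 I)v = 0. First row:
  (18 - 20.4853)·v_x + (6)·v_y = 0, i.e. (-2.4853)·v_x + (6)·v_y = 0,
  so v ∝ (b, λ_1 - a) = (6, 2.4853) = u.
  ||u|| = √((6)² + (2.4853)²) = √(42.1766) ≈ 6.4944,
  v_1 = u/||u|| ≈ (0.9239, 0.3827) (||v_1|| = 1).

λ_1 = 20.4853,  λ_2 = 3.5147;  v_1 ≈ (0.9239, 0.3827)


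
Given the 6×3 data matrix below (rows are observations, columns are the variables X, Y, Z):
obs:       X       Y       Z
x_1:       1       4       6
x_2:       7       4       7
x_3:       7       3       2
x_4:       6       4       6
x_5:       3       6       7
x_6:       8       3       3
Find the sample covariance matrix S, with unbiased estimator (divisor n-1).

Step 1 — column means:
  mean(X) = (1 + 7 + 7 + 6 + 3 + 8) / 6 = 32/6 = 5.3333
  mean(Y) = (4 + 4 + 3 + 4 + 6 + 3) / 6 = 24/6 = 4
  mean(Z) = (6 + 7 + 2 + 6 + 7 + 3) / 6 = 31/6 = 5.1667

Step 2 — sample covariance S[i,j] = (1/(n-1)) · Σ_k (x_{k,i} - mean_i) · (x_{k,j} - mean_j), with n-1 = 5.
  S[X,X] = ((-4.3333)·(-4.3333) + (1.6667)·(1.6667) + (1.6667)·(1.6667) + (0.6667)·(0.6667) + (-2.3333)·(-2.3333) + (2.6667)·(2.6667)) / 5 = 37.3333/5 = 7.4667
  S[X,Y] = ((-4.3333)·(0) + (1.6667)·(0) + (1.6667)·(-1) + (0.6667)·(0) + (-2.3333)·(2) + (2.6667)·(-1)) / 5 = -9/5 = -1.8
  S[X,Z] = ((-4.3333)·(0.8333) + (1.6667)·(1.8333) + (1.6667)·(-3.1667) + (0.6667)·(0.8333) + (-2.3333)·(1.8333) + (2.6667)·(-2.1667)) / 5 = -15.3333/5 = -3.0667
  S[Y,Y] = ((0)·(0) + (0)·(0) + (-1)·(-1) + (0)·(0) + (2)·(2) + (-1)·(-1)) / 5 = 6/5 = 1.2
  S[Y,Z] = ((0)·(0.8333) + (0)·(1.8333) + (-1)·(-3.1667) + (0)·(0.8333) + (2)·(1.8333) + (-1)·(-2.1667)) / 5 = 9/5 = 1.8
  S[Z,Z] = ((0.8333)·(0.8333) + (1.8333)·(1.8333) + (-3.1667)·(-3.1667) + (0.8333)·(0.8333) + (1.8333)·(1.8333) + (-2.1667)·(-2.1667)) / 5 = 22.8333/5 = 4.5667

S is symmetric (S[j,i] = S[i,j]). Assembling:

S = [[7.4667, -1.8, -3.0667],
 [-1.8, 1.2, 1.8],
 [-3.0667, 1.8, 4.5667]]


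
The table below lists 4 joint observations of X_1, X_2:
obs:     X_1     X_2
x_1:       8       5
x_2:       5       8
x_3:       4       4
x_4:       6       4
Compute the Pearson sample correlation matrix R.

Step 1 — column means:
  mean(X_1) = (8 + 5 + 4 + 6) / 4 = 23/4 = 5.75
  mean(X_2) = (5 + 8 + 4 + 4) / 4 = 21/4 = 5.25

Step 2 — sample variances and covariances s[i,j] = (1/(n-1)) · Σ_k (x_{k,i} - mean_i) · (x_{k,j} - mean_j), with n-1 = 3:
  s[X_1,X_1] = ((2.25)·(2.25) + (-0.75)·(-0.75) + (-1.75)·(-1.75) + (0.25)·(0.25)) / 3 = 8.75/3 = 2.9167
  s[X_1,X_2] = ((2.25)·(-0.25) + (-0.75)·(2.75) + (-1.75)·(-1.25) + (0.25)·(-1.25)) / 3 = -0.75/3 = -0.25
  s[X_2,X_2] = ((-0.25)·(-0.25) + (2.75)·(2.75) + (-1.25)·(-1.25) + (-1.25)·(-1.25)) / 3 = 10.75/3 = 3.5833
  Sample standard deviations s_i = √(s[i,i]):
  s(X_1) = √(2.9167) = 1.7078
  s(X_2) = √(3.5833) = 1.893

Step 3 — r_{ij} = s_{ij} / (s_i · s_j):
  r[X_1,X_1] = 1 (diagonal).
  r[X_1,X_2] = -0.25 / (1.7078 · 1.893) = -0.25 / 3.2329 = -0.0773
  r[X_2,X_2] = 1 (diagonal).

R is symmetric with unit diagonal. Assembling:

R = [[1, -0.0773],
 [-0.0773, 1]]


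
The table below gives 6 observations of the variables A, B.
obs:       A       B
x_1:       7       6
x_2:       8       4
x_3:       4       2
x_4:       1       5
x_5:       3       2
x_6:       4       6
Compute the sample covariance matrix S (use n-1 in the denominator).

Step 1 — column means:
  mean(A) = (7 + 8 + 4 + 1 + 3 + 4) / 6 = 27/6 = 4.5
  mean(B) = (6 + 4 + 2 + 5 + 2 + 6) / 6 = 25/6 = 4.1667

Step 2 — sample covariance S[i,j] = (1/(n-1)) · Σ_k (x_{k,i} - mean_i) · (x_{k,j} - mean_j), with n-1 = 5.
  S[A,A] = ((2.5)·(2.5) + (3.5)·(3.5) + (-0.5)·(-0.5) + (-3.5)·(-3.5) + (-1.5)·(-1.5) + (-0.5)·(-0.5)) / 5 = 33.5/5 = 6.7
  S[A,B] = ((2.5)·(1.8333) + (3.5)·(-0.1667) + (-0.5)·(-2.1667) + (-3.5)·(0.8333) + (-1.5)·(-2.1667) + (-0.5)·(1.8333)) / 5 = 4.5/5 = 0.9
  S[B,B] = ((1.8333)·(1.8333) + (-0.1667)·(-0.1667) + (-2.1667)·(-2.1667) + (0.8333)·(0.8333) + (-2.1667)·(-2.1667) + (1.8333)·(1.8333)) / 5 = 16.8333/5 = 3.3667

S is symmetric (S[j,i] = S[i,j]). Assembling:

S = [[6.7, 0.9],
 [0.9, 3.3667]]


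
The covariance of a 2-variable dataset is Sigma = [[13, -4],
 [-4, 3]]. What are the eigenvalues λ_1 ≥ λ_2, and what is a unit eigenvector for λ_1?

Step 1 — characteristic polynomial of 2×2 Sigma:
  det(Sigma - λI) = λ² - trace · λ + det = 0.
  trace = 13 + 3 = 16, det = 13·3 - (-4)² = 23.
Step 2 — discriminant:
  Δ = trace² - 4·det = 256 - 92 = 164.
Step 3 — eigenvalues:
  λ = (trace ± √Δ)/2 = (16 ± 12.8062)/2,
  λ_1 = 14.4031,  λ_2 = 1.5969.

Step 4 — unit eigenvector for λ_1: solve (Sigma - λ_1 I)v = 0. First row:
  (13 - 14.4031)·v_x + (-4)·v_y = 0, i.e. (-1.4031)·v_x + (-4)·v_y = 0,
  so v ∝ (b, λ_1 - a) = (-4, 1.4031); multiply by -1 so the first entry is positive: u = (4, -1.4031).
  ||u|| = √((4)² + (-1.4031)²) = √(17.9688) ≈ 4.239,
  v_1 = u/||u|| ≈ (0.9436, -0.331) (||v_1|| = 1).

λ_1 = 14.4031,  λ_2 = 1.5969;  v_1 ≈ (0.9436, -0.331)


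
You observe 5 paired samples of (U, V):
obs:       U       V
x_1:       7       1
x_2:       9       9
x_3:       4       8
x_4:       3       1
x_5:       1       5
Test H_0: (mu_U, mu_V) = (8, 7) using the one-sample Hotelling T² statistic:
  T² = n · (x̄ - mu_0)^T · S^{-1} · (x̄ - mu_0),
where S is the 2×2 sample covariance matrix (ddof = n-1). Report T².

Step 1 — sample mean vector:
  mean(U) = (7 + 9 + 4 + 3 + 1) / 5 = 24/5 = 4.8
  mean(V) = (1 + 9 + 8 + 1 + 5) / 5 = 24/5 = 4.8
  x̄ = (4.8, 4.8),  deviation x̄ - mu_0 = (4.8, 4.8) - (8, 7) = (-3.2, -2.2).

Step 2 — sample covariance matrix, S[i,j] = (1/(n-1)) · Σ_k (x_{k,i} - mean_i) · (x_{k,j} - mean_j), divisor n-1 = 4:
  S[U,U] = ((2.2)·(2.2) + (4.2)·(4.2) + (-0.8)·(-0.8) + (-1.8)·(-1.8) + (-3.8)·(-3.8)) / 4 = 40.8/4 = 10.2
  S[U,V] = ((2.2)·(-3.8) + (4.2)·(4.2) + (-0.8)·(3.2) + (-1.8)·(-3.8) + (-3.8)·(0.2)) / 4 = 12.8/4 = 3.2
  S[V,V] = ((-3.8)·(-3.8) + (4.2)·(4.2) + (3.2)·(3.2) + (-3.8)·(-3.8) + (0.2)·(0.2)) / 4 = 56.8/4 = 14.2
  S = [[10.2, 3.2],
 [3.2, 14.2]].

Step 3 — invert S. det(S) = 10.2·14.2 - (3.2)² = 134.6.
  S^{-1} = (1/det) · [[d, -b], [-b, a]] = [[0.1055, -0.0238],
 [-0.0238, 0.0758]].

Step 4 — quadratic form (x̄ - mu_0)^T · S^{-1} · (x̄ - mu_0):
  S^{-1} · (x̄ - mu_0) = (-0.2853, -0.0906),
  (x̄ - mu_0)^T · [...] = (-3.2)·(-0.2853) + (-2.2)·(-0.0906) = 1.1123.

Step 5 — scale by n: T² = 5 · 1.1123 = 5.5617.

T² ≈ 5.5617


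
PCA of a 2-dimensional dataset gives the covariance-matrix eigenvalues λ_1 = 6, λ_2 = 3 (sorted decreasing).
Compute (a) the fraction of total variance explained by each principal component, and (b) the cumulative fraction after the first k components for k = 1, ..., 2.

Step 1 — total variance = trace(Sigma) = Σ λ_i = 6 + 3 = 9.

Step 2 — fraction explained by component i = λ_i / Σ λ:
  PC1: 6/9 = 0.6667
  PC2: 3/9 = 0.3333

Step 3 — cumulative fraction after k components = (λ_1 + ... + λ_k) / Σ λ:
  k = 1: 6/9 = 0.6667
  k = 2: (6 + 3)/9 = 9/9 = 1

Summary (fraction, with percent):

explained: PC1 0.6667 (66.67%), PC2 0.3333 (33.33%);  cumulative: 0.6667, 1


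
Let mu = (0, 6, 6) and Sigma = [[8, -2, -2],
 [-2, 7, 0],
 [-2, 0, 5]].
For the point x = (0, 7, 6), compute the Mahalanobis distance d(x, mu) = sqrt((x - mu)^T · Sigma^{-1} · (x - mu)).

Step 1 — centre the observation: (x - mu) = (0, 1, 0).

Step 2 — invert Sigma (cofactor / det for 3×3, or solve directly):
  Sigma^{-1} = [[0.1509, 0.0431, 0.0603],
 [0.0431, 0.1552, 0.0172],
 [0.0603, 0.0172, 0.2241]].

Step 3 — form the quadratic (x - mu)^T · Sigma^{-1} · (x - mu):
  Sigma^{-1} · (x - mu) = (0.0431, 0.1552, 0.0172).
  (x - mu)^T · [Sigma^{-1} · (x - mu)] = (0)·(0.0431) + (1)·(0.1552) + (0)·(0.0172) = 0.1552.

Step 4 — take square root: d = √(0.1552) ≈ 0.3939.

d(x, mu) = √(0.1552) ≈ 0.3939


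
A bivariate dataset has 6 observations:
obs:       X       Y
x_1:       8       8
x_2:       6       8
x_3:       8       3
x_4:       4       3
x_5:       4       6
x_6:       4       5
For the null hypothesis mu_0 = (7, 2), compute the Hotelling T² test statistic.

Step 1 — sample mean vector:
  mean(X) = (8 + 6 + 8 + 4 + 4 + 4) / 6 = 34/6 = 5.6667
  mean(Y) = (8 + 8 + 3 + 3 + 6 + 5) / 6 = 33/6 = 5.5
  x̄ = (5.6667, 5.5),  deviation x̄ - mu_0 = (5.6667, 5.5) - (7, 2) = (-1.3333, 3.5).

Step 2 — sample covariance matrix, S[i,j] = (1/(n-1)) · Σ_k (x_{k,i} - mean_i) · (x_{k,j} - mean_j), divisor n-1 = 5:
  S[X,X] = ((2.3333)·(2.3333) + (0.3333)·(0.3333) + (2.3333)·(2.3333) + (-1.6667)·(-1.6667) + (-1.6667)·(-1.6667) + (-1.6667)·(-1.6667)) / 5 = 19.3333/5 = 3.8667
  S[X,Y] = ((2.3333)·(2.5) + (0.3333)·(2.5) + (2.3333)·(-2.5) + (-1.6667)·(-2.5) + (-1.6667)·(0.5) + (-1.6667)·(-0.5)) / 5 = 5/5 = 1
  S[Y,Y] = ((2.5)·(2.5) + (2.5)·(2.5) + (-2.5)·(-2.5) + (-2.5)·(-2.5) + (0.5)·(0.5) + (-0.5)·(-0.5)) / 5 = 25.5/5 = 5.1
  S = [[3.8667, 1],
 [1, 5.1]].

Step 3 — invert S. det(S) = 3.8667·5.1 - (1)² = 18.72.
  S^{-1} = (1/det) · [[d, -b], [-b, a]] = [[0.2724, -0.0534],
 [-0.0534, 0.2066]].

Step 4 — quadratic form (x̄ - mu_0)^T · S^{-1} · (x̄ - mu_0):
  S^{-1} · (x̄ - mu_0) = (-0.5502, 0.7942),
  (x̄ - mu_0)^T · [...] = (-1.3333)·(-0.5502) + (3.5)·(0.7942) = 3.5132.

Step 5 — scale by n: T² = 6 · 3.5132 = 21.0791.

T² ≈ 21.0791


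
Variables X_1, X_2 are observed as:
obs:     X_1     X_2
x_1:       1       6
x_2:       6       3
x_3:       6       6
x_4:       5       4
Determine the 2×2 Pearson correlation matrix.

Step 1 — column means:
  mean(X_1) = (1 + 6 + 6 + 5) / 4 = 18/4 = 4.5
  mean(X_2) = (6 + 3 + 6 + 4) / 4 = 19/4 = 4.75

Step 2 — sample variances and covariances s[i,j] = (1/(n-1)) · Σ_k (x_{k,i} - mean_i) · (x_{k,j} - mean_j), with n-1 = 3:
  s[X_1,X_1] = ((-3.5)·(-3.5) + (1.5)·(1.5) + (1.5)·(1.5) + (0.5)·(0.5)) / 3 = 17/3 = 5.6667
  s[X_1,X_2] = ((-3.5)·(1.25) + (1.5)·(-1.75) + (1.5)·(1.25) + (0.5)·(-0.75)) / 3 = -5.5/3 = -1.8333
  s[X_2,X_2] = ((1.25)·(1.25) + (-1.75)·(-1.75) + (1.25)·(1.25) + (-0.75)·(-0.75)) / 3 = 6.75/3 = 2.25
  Sample standard deviations s_i = √(s[i,i]):
  s(X_1) = √(5.6667) = 2.3805
  s(X_2) = √(2.25) = 1.5

Step 3 — r_{ij} = s_{ij} / (s_i · s_j):
  r[X_1,X_1] = 1 (diagonal).
  r[X_1,X_2] = -1.8333 / (2.3805 · 1.5) = -1.8333 / 3.5707 = -0.5134
  r[X_2,X_2] = 1 (diagonal).

R is symmetric with unit diagonal. Assembling:

R = [[1, -0.5134],
 [-0.5134, 1]]


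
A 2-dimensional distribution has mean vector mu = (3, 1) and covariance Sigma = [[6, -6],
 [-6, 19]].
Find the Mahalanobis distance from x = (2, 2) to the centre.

Step 1 — centre the observation: (x - mu) = (-1, 1).

Step 2 — invert Sigma. det(Sigma) = 6·19 - (-6)² = 78.
  Sigma^{-1} = (1/det) · [[d, -b], [-b, a]] = [[0.2436, 0.0769],
 [0.0769, 0.0769]].

Step 3 — form the quadratic (x - mu)^T · Sigma^{-1} · (x - mu):
  Sigma^{-1} · (x - mu) = (-0.1667, 0).
  (x - mu)^T · [Sigma^{-1} · (x - mu)] = (-1)·(-0.1667) + (1)·(0) = 0.1667.

Step 4 — take square root: d = √(0.1667) ≈ 0.4082.

d(x, mu) = √(0.1667) ≈ 0.4082


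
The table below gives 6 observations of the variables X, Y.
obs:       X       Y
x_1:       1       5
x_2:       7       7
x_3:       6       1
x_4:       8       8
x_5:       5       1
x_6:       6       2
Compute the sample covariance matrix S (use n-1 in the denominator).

Step 1 — column means:
  mean(X) = (1 + 7 + 6 + 8 + 5 + 6) / 6 = 33/6 = 5.5
  mean(Y) = (5 + 7 + 1 + 8 + 1 + 2) / 6 = 24/6 = 4

Step 2 — sample covariance S[i,j] = (1/(n-1)) · Σ_k (x_{k,i} - mean_i) · (x_{k,j} - mean_j), with n-1 = 5.
  S[X,X] = ((-4.5)·(-4.5) + (1.5)·(1.5) + (0.5)·(0.5) + (2.5)·(2.5) + (-0.5)·(-0.5) + (0.5)·(0.5)) / 5 = 29.5/5 = 5.9
  S[X,Y] = ((-4.5)·(1) + (1.5)·(3) + (0.5)·(-3) + (2.5)·(4) + (-0.5)·(-3) + (0.5)·(-2)) / 5 = 9/5 = 1.8
  S[Y,Y] = ((1)·(1) + (3)·(3) + (-3)·(-3) + (4)·(4) + (-3)·(-3) + (-2)·(-2)) / 5 = 48/5 = 9.6

S is symmetric (S[j,i] = S[i,j]). Assembling:

S = [[5.9, 1.8],
 [1.8, 9.6]]


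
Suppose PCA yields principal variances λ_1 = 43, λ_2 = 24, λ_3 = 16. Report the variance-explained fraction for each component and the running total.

Step 1 — total variance = trace(Sigma) = Σ λ_i = 43 + 24 + 16 = 83.

Step 2 — fraction explained by component i = λ_i / Σ λ:
  PC1: 43/83 = 0.5181
  PC2: 24/83 = 0.2892
  PC3: 16/83 = 0.1928

Step 3 — cumulative fraction after k components = (λ_1 + ... + λ_k) / Σ λ:
  k = 1: 43/83 = 0.5181
  k = 2: (43 + 24)/83 = 67/83 = 0.8072
  k = 3: (43 + 24 + 16)/83 = 83/83 = 1

Summary (fraction, with percent):

explained: PC1 0.5181 (51.81%), PC2 0.2892 (28.92%), PC3 0.1928 (19.28%);  cumulative: 0.5181, 0.8072, 1
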